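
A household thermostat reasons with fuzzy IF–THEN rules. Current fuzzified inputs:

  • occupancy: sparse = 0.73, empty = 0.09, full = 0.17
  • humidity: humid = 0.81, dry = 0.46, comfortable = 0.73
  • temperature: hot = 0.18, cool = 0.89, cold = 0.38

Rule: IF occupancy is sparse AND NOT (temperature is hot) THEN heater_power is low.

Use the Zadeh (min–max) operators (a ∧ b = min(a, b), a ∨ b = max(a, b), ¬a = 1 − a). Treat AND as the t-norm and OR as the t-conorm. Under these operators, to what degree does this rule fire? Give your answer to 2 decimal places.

0.73

firing strength: sparse=0.73, ¬hot=1−0.18=0.82; AND[min(a, b)] → w = 0.73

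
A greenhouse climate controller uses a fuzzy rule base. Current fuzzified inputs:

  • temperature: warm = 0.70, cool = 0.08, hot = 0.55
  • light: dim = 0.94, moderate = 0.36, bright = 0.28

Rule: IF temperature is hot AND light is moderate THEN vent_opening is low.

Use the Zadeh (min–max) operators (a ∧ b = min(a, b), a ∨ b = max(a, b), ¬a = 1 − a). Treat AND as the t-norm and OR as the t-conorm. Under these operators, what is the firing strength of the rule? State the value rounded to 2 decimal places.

firing strength: hot=0.55, moderate=0.36; AND[min(a, b)] → w = 0.36

0.36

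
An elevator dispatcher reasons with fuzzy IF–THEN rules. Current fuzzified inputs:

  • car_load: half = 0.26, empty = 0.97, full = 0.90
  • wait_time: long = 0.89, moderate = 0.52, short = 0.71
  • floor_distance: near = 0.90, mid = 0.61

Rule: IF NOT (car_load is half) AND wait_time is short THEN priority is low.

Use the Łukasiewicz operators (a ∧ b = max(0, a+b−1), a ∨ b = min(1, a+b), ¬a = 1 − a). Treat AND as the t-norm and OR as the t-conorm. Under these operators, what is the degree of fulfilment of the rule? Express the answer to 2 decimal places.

firing strength: ¬half=1−0.26=0.74, short=0.71; AND[max(0, a+b−1)] → w = 0.45

0.45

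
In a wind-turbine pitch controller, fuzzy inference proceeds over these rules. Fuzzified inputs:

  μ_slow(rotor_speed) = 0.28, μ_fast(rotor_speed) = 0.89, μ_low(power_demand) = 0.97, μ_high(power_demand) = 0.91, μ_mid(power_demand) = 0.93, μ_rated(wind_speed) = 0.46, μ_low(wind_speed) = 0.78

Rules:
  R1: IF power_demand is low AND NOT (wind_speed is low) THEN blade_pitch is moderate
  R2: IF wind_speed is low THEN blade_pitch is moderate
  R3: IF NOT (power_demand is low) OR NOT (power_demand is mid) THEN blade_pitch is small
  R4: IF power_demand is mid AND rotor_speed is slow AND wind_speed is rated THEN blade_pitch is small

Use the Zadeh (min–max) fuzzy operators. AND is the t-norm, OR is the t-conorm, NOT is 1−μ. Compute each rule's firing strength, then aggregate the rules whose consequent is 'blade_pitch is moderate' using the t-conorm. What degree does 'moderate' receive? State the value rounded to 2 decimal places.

0.78

R1: low=0.97, ¬low=1−0.78=0.22; AND[min(a, b)] → w = 0.22
R2: low=0.78 → w = 0.78
R3: ¬low=1−0.97=0.03, ¬mid=1−0.93=0.07; OR[max(a, b)] → w = 0.07
R4: mid=0.93, slow=0.28, rated=0.46; AND[min(a, b)] → w = 0.28
Rules with consequent 'moderate': {R1, R2} → strengths 0.22, 0.78
Aggregate via t-conorm [max(a, b)]: 0.78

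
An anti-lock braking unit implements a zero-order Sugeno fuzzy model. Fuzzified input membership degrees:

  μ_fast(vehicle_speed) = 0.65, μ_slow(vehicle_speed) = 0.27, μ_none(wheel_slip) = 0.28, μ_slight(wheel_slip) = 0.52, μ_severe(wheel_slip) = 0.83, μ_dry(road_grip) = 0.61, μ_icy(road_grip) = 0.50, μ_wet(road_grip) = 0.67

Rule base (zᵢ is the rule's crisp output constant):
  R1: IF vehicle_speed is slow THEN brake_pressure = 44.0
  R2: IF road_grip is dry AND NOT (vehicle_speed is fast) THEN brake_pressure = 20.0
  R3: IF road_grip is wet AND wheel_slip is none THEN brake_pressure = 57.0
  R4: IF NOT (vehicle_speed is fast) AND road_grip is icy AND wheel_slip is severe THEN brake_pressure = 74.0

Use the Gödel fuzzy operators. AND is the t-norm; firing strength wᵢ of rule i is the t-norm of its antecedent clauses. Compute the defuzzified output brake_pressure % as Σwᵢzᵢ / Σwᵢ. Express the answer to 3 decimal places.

R1 (z=44.0): slow=0.27 → w = 0.27
R2 (z=20.0): dry=0.61, ¬fast=1−0.65=0.35; AND[min(a, b)] → w = 0.35
R3 (z=57.0): wet=0.67, none=0.28; AND[min(a, b)] → w = 0.28
R4 (z=74.0): ¬fast=1−0.65=0.35, icy=0.50, severe=0.83; AND[min(a, b)] → w = 0.35
Weighted average = (0.27·44.0 + 0.35·20.0 + 0.28·57.0 + 0.35·74.0) / (0.27 + 0.35 + 0.28 + 0.35)
  = 60.7400 / 1.2500 = 48.592

48.592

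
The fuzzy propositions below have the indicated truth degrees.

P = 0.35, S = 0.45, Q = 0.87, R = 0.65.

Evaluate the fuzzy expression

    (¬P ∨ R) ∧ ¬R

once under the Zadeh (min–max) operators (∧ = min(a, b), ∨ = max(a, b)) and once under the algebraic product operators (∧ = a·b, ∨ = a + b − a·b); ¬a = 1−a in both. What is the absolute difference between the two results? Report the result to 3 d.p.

Under Zadeh (min–max):
  ¬P = 1 − 0.35 = 0.65
  ¬P ∨ R = max(a, b) on (0.65, 0.65) = 0.65
  ¬R = 1 − 0.65 = 0.35
  (¬P ∨ R) ∧ ¬R = min(a, b) on (0.65, 0.35) = 0.35
  → value = 0.3500
Under algebraic product:
  ¬P = 1 − 0.3500 = 0.6500
  ¬P ∨ R = a + b − a·b on (0.6500, 0.6500) = 0.8775
  ¬R = 1 − 0.6500 = 0.3500
  (¬P ∨ R) ∧ ¬R = a·b on (0.8775, 0.3500) = 0.3071
  → value = 0.3071
|0.3500 − 0.3071| = 0.043

0.043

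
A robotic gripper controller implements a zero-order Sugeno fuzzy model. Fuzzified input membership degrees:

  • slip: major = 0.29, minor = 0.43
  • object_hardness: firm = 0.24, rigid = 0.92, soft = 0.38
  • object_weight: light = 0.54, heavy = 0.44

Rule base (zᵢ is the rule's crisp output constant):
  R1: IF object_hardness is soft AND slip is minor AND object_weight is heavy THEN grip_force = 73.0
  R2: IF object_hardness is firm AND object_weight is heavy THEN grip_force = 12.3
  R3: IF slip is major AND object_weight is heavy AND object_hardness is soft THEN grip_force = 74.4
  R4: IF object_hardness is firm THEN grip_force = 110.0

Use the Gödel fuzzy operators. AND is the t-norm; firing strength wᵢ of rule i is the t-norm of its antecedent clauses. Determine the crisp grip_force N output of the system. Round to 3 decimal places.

R1 (z=73.0): soft=0.38, minor=0.43, heavy=0.44; AND[min(a, b)] → w = 0.38
R2 (z=12.3): firm=0.24, heavy=0.44; AND[min(a, b)] → w = 0.24
R3 (z=74.4): major=0.29, heavy=0.44, soft=0.38; AND[min(a, b)] → w = 0.29
R4 (z=110.0): firm=0.24 → w = 0.24
Weighted average = (0.38·73.0 + 0.24·12.3 + 0.29·74.4 + 0.24·110.0) / (0.38 + 0.24 + 0.29 + 0.24)
  = 78.6680 / 1.1500 = 68.407

68.407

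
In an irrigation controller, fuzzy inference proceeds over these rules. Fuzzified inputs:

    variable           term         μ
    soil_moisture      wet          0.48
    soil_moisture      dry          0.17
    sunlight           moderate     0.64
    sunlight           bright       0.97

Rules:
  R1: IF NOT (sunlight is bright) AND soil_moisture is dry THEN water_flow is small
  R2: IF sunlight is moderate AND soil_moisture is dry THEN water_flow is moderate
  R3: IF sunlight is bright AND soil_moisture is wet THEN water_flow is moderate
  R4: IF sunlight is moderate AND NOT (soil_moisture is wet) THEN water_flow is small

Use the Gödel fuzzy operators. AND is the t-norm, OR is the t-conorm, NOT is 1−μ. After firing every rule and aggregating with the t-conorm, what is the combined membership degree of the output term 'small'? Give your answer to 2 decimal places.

0.52

R1: ¬bright=1−0.97=0.03, dry=0.17; AND[min(a, b)] → w = 0.03
R2: moderate=0.64, dry=0.17; AND[min(a, b)] → w = 0.17
R3: bright=0.97, wet=0.48; AND[min(a, b)] → w = 0.48
R4: moderate=0.64, ¬wet=1−0.48=0.52; AND[min(a, b)] → w = 0.52
Rules with consequent 'small': {R1, R4} → strengths 0.03, 0.52
Aggregate via t-conorm [max(a, b)]: 0.52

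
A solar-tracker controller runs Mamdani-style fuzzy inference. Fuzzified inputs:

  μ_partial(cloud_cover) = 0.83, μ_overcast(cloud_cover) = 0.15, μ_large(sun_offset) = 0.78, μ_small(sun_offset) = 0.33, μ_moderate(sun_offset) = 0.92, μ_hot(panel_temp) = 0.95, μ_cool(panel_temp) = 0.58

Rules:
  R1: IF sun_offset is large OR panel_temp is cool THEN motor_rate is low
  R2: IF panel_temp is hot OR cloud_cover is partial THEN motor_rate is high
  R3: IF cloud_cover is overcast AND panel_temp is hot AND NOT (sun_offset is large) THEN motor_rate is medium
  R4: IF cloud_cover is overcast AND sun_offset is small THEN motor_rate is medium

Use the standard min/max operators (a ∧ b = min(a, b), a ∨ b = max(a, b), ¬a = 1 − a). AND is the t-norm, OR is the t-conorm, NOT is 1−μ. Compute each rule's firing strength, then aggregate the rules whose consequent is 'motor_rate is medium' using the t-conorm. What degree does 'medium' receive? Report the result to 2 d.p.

0.15

R1: large=0.78, cool=0.58; OR[max(a, b)] → w = 0.78
R2: hot=0.95, partial=0.83; OR[max(a, b)] → w = 0.95
R3: overcast=0.15, hot=0.95, ¬large=1−0.78=0.22; AND[min(a, b)] → w = 0.15
R4: overcast=0.15, small=0.33; AND[min(a, b)] → w = 0.15
Rules with consequent 'medium': {R3, R4} → strengths 0.15, 0.15
Aggregate via t-conorm [max(a, b)]: 0.15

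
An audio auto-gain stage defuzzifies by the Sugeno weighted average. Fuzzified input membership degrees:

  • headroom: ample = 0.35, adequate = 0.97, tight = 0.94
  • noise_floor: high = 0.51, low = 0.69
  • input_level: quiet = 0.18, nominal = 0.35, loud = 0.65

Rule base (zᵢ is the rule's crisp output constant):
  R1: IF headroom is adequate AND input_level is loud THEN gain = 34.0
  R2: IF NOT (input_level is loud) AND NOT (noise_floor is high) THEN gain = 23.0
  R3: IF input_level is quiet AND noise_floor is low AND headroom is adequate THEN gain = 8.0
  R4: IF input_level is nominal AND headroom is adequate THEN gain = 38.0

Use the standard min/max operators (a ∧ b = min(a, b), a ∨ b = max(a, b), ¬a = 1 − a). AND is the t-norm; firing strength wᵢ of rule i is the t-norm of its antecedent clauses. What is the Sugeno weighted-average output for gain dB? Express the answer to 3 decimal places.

R1 (z=34.0): adequate=0.97, loud=0.65; AND[min(a, b)] → w = 0.65
R2 (z=23.0): ¬loud=1−0.65=0.35, ¬high=1−0.51=0.49; AND[min(a, b)] → w = 0.35
R3 (z=8.0): quiet=0.18, low=0.69, adequate=0.97; AND[min(a, b)] → w = 0.18
R4 (z=38.0): nominal=0.35, adequate=0.97; AND[min(a, b)] → w = 0.35
Weighted average = (0.65·34.0 + 0.35·23.0 + 0.18·8.0 + 0.35·38.0) / (0.65 + 0.35 + 0.18 + 0.35)
  = 44.8900 / 1.5300 = 29.340

29.340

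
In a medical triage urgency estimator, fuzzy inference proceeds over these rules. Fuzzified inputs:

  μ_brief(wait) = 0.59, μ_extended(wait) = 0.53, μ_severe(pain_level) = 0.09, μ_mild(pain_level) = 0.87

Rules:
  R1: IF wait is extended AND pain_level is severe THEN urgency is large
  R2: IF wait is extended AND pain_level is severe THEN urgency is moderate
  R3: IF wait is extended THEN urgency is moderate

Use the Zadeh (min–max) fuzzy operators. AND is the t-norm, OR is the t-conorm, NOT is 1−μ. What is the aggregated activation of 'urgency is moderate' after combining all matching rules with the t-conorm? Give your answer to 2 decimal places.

R1: extended=0.53, severe=0.09; AND[min(a, b)] → w = 0.09
R2: extended=0.53, severe=0.09; AND[min(a, b)] → w = 0.09
R3: extended=0.53 → w = 0.53
Rules with consequent 'moderate': {R2, R3} → strengths 0.09, 0.53
Aggregate via t-conorm [max(a, b)]: 0.53

0.53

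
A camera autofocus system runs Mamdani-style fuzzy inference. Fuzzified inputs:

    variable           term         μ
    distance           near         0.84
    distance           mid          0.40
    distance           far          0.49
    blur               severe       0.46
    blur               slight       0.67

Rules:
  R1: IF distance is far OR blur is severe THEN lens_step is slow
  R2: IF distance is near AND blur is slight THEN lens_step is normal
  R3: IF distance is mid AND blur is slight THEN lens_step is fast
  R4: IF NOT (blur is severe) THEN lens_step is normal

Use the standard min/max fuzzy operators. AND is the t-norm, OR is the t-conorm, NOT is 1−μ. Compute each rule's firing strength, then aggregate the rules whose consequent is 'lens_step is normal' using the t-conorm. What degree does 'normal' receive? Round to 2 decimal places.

R1: far=0.49, severe=0.46; OR[max(a, b)] → w = 0.49
R2: near=0.84, slight=0.67; AND[min(a, b)] → w = 0.67
R3: mid=0.40, slight=0.67; AND[min(a, b)] → w = 0.40
R4: ¬severe=1−0.46=0.54 → w = 0.54
Rules with consequent 'normal': {R2, R4} → strengths 0.67, 0.54
Aggregate via t-conorm [max(a, b)]: 0.67

0.67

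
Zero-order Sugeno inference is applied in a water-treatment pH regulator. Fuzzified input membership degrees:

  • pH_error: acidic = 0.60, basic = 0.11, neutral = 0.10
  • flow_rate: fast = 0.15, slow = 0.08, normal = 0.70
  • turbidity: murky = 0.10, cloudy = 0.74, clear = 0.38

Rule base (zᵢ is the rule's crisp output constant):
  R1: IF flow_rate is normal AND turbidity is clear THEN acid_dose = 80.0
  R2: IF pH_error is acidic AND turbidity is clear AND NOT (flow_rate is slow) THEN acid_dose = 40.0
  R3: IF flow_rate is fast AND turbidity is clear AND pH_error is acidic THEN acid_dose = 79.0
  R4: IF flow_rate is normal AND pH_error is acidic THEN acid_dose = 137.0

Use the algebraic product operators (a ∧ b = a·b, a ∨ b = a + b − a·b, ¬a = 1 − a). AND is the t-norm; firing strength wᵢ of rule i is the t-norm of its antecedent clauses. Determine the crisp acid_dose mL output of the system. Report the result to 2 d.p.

96.68

R1 (z=80.0): normal=0.70, clear=0.38; AND[a·b] → w = 0.2660
R2 (z=40.0): acidic=0.60, clear=0.38, ¬slow=1−0.08=0.92; AND[a·b] → w = 0.2098
R3 (z=79.0): fast=0.15, clear=0.38, acidic=0.60; AND[a·b] → w = 0.0342
R4 (z=137.0): normal=0.70, acidic=0.60; AND[a·b] → w = 0.4200
Weighted average = (0.2660·80.0 + 0.2098·40.0 + 0.0342·79.0 + 0.4200·137.0) / (0.2660 + 0.2098 + 0.0342 + 0.4200)
  = 89.9122 / 0.9300 = 96.68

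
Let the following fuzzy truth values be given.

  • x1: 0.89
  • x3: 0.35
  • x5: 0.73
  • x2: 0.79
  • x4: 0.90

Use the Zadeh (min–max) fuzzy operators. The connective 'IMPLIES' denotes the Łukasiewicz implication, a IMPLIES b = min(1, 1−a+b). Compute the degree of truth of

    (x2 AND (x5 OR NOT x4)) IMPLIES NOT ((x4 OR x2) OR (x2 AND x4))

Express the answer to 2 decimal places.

NOT x4 = 1 − 0.90 = 0.10
x5 OR NOT x4 = max(a, b) on (0.73, 0.10) = 0.73
x2 AND (x5 OR NOT x4) = min(a, b) on (0.79, 0.73) = 0.73
x4 OR x2 = max(a, b) on (0.90, 0.79) = 0.90
x2 AND x4 = min(a, b) on (0.79, 0.90) = 0.79
(x4 OR x2) OR (x2 AND x4) = max(a, b) on (0.90, 0.79) = 0.90
NOT ((x4 OR x2) OR (x2 AND x4)) = 1 − 0.90 = 0.10
(x2 AND (x5 OR NOT x4)) IMPLIES NOT ((x4 OR x2) OR (x2 AND x4))  [Łukasiewicz: min(1, 1−a+b)] with a=0.73, b=0.10 → 0.37

0.37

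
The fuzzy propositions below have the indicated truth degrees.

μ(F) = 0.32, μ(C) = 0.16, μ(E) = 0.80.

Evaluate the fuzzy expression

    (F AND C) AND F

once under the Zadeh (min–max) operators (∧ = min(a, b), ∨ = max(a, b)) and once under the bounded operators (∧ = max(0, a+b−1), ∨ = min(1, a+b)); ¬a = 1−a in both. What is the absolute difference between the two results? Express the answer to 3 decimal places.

Under Zadeh (min–max):
  F AND C = min(a, b) on (0.32, 0.16) = 0.16
  (F AND C) AND F = min(a, b) on (0.16, 0.32) = 0.16
  → value = 0.1600
Under bounded:
  F AND C = max(0, a+b−1) on (0.32, 0.16) = 0.00
  (F AND C) AND F = max(0, a+b−1) on (0.00, 0.32) = 0.00
  → value = 0.0000
|0.1600 − 0.0000| = 0.160

0.160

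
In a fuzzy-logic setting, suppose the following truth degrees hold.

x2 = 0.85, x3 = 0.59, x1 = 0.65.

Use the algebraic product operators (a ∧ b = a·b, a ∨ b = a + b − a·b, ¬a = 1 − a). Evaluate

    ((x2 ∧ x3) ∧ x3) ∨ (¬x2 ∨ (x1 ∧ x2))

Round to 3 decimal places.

0.732

x2 ∧ x3 = a·b on (0.8500, 0.5900) = 0.5015
(x2 ∧ x3) ∧ x3 = a·b on (0.5015, 0.5900) = 0.2959
¬x2 = 1 − 0.8500 = 0.1500
x1 ∧ x2 = a·b on (0.6500, 0.8500) = 0.5525
¬x2 ∨ (x1 ∧ x2) = a + b − a·b on (0.1500, 0.5525) = 0.6196
((x2 ∧ x3) ∧ x3) ∨ (¬x2 ∨ (x1 ∧ x2)) = a + b − a·b on (0.2959, 0.6196) = 0.7322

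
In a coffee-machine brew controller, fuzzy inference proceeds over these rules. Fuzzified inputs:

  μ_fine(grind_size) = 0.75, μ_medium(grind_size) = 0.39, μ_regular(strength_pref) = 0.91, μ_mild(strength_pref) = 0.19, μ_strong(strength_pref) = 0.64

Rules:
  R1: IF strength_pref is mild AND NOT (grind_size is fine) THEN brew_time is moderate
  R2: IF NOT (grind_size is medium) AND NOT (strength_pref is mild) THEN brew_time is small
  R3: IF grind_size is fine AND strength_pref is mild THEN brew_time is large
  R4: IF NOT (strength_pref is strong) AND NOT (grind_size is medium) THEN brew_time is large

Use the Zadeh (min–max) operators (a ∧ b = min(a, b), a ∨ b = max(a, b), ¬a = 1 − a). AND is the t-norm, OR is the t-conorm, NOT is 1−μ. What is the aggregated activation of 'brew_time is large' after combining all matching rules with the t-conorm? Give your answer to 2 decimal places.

R1: mild=0.19, ¬fine=1−0.75=0.25; AND[min(a, b)] → w = 0.19
R2: ¬medium=1−0.39=0.61, ¬mild=1−0.19=0.81; AND[min(a, b)] → w = 0.61
R3: fine=0.75, mild=0.19; AND[min(a, b)] → w = 0.19
R4: ¬strong=1−0.64=0.36, ¬medium=1−0.39=0.61; AND[min(a, b)] → w = 0.36
Rules with consequent 'large': {R3, R4} → strengths 0.19, 0.36
Aggregate via t-conorm [max(a, b)]: 0.36

0.36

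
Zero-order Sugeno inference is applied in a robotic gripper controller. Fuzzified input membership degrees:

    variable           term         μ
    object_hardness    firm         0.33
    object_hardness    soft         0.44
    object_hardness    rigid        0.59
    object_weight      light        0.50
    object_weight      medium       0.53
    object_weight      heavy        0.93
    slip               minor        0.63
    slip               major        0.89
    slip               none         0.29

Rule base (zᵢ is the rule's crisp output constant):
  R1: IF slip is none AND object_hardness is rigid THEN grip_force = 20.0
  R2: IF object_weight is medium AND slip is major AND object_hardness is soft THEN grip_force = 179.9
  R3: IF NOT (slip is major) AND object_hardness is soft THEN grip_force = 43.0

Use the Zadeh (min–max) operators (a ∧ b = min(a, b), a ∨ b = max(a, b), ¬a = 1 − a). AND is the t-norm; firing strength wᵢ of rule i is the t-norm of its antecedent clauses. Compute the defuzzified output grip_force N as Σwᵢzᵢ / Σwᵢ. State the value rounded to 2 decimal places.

106.77

R1 (z=20.0): none=0.29, rigid=0.59; AND[min(a, b)] → w = 0.29
R2 (z=179.9): medium=0.53, major=0.89, soft=0.44; AND[min(a, b)] → w = 0.44
R3 (z=43.0): ¬major=1−0.89=0.11, soft=0.44; AND[min(a, b)] → w = 0.11
Weighted average = (0.29·20.0 + 0.44·179.9 + 0.11·43.0) / (0.29 + 0.44 + 0.11)
  = 89.6860 / 0.8400 = 106.77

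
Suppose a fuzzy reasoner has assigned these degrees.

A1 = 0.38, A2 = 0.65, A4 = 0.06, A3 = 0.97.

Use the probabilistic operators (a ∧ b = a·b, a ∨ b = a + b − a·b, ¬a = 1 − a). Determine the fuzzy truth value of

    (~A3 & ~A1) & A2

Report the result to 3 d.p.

~A3 = 1 − 0.9700 = 0.0300
~A1 = 1 − 0.3800 = 0.6200
~A3 & ~A1 = a·b on (0.0300, 0.6200) = 0.0186
(~A3 & ~A1) & A2 = a·b on (0.0186, 0.6500) = 0.0121

0.012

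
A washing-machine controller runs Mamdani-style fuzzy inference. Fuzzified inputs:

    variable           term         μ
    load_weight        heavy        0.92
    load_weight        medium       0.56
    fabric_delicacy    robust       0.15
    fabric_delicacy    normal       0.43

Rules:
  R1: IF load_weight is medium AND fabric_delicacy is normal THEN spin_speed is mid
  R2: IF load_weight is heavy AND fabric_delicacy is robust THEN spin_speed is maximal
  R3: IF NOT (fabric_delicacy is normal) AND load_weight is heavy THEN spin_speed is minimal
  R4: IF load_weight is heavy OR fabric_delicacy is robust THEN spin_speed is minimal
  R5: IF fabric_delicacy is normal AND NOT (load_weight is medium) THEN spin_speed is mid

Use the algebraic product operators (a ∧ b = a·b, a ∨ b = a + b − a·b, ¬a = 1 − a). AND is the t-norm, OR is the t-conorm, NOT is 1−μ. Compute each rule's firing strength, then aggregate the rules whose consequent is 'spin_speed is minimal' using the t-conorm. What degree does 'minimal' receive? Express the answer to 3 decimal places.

0.968

R1: medium=0.56, normal=0.43; AND[a·b] → w = 0.2408
R2: heavy=0.92, robust=0.15; AND[a·b] → w = 0.1380
R3: ¬normal=1−0.43=0.57, heavy=0.92; AND[a·b] → w = 0.5244
R4: heavy=0.92, robust=0.15; OR[a + b − a·b] → w = 0.9320
R5: normal=0.43, ¬medium=1−0.56=0.44; AND[a·b] → w = 0.1892
Rules with consequent 'minimal': {R3, R4} → strengths 0.5244, 0.9320
Aggregate via t-conorm [a + b − a·b]: 0.9677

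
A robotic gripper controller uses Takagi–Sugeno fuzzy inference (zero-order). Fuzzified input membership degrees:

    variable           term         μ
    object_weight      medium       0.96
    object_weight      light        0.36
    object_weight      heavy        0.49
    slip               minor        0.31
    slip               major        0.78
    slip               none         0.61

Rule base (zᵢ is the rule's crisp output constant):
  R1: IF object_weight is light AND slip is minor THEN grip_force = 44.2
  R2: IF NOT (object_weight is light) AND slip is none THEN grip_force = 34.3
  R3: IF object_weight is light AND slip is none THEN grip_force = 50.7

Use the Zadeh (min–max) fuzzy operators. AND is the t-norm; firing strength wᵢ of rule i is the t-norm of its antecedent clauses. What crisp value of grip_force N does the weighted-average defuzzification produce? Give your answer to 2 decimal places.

R1 (z=44.2): light=0.36, minor=0.31; AND[min(a, b)] → w = 0.31
R2 (z=34.3): ¬light=1−0.36=0.64, none=0.61; AND[min(a, b)] → w = 0.61
R3 (z=50.7): light=0.36, none=0.61; AND[min(a, b)] → w = 0.36
Weighted average = (0.31·44.2 + 0.61·34.3 + 0.36·50.7) / (0.31 + 0.61 + 0.36)
  = 52.8770 / 1.2800 = 41.31

41.31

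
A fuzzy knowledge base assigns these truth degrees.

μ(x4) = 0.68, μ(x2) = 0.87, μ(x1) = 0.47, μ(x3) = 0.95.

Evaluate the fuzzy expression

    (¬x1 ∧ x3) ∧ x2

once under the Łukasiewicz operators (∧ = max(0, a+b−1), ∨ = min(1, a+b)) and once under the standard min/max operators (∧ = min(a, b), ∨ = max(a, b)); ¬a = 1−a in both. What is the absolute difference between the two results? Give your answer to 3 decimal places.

Under Łukasiewicz:
  ¬x1 = 1 − 0.47 = 0.53
  ¬x1 ∧ x3 = max(0, a+b−1) on (0.53, 0.95) = 0.48
  (¬x1 ∧ x3) ∧ x2 = max(0, a+b−1) on (0.48, 0.87) = 0.35
  → value = 0.3500
Under standard min/max:
  ¬x1 = 1 − 0.47 = 0.53
  ¬x1 ∧ x3 = min(a, b) on (0.53, 0.95) = 0.53
  (¬x1 ∧ x3) ∧ x2 = min(a, b) on (0.53, 0.87) = 0.53
  → value = 0.5300
|0.3500 − 0.5300| = 0.180

0.180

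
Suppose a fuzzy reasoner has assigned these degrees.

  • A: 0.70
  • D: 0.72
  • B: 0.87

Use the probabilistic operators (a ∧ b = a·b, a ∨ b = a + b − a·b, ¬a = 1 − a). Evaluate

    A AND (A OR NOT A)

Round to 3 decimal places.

0.553

NOT A = 1 − 0.7000 = 0.3000
A OR NOT A = a + b − a·b on (0.7000, 0.3000) = 0.7900
A AND (A OR NOT A) = a·b on (0.7000, 0.7900) = 0.5530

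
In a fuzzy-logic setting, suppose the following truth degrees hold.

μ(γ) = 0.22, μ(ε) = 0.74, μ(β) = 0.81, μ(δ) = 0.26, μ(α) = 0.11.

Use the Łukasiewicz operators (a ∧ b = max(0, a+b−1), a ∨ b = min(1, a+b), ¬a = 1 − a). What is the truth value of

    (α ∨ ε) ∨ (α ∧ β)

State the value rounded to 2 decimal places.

0.85

α ∨ ε = min(1, a+b) on (0.11, 0.74) = 0.85
α ∧ β = max(0, a+b−1) on (0.11, 0.81) = 0.00
(α ∨ ε) ∨ (α ∧ β) = min(1, a+b) on (0.85, 0.00) = 0.85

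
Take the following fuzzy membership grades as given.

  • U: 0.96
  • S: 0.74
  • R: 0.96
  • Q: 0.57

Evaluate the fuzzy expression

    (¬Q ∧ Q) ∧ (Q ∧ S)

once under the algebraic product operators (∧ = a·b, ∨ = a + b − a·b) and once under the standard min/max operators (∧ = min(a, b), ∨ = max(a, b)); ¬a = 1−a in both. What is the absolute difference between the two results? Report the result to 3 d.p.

0.327

Under algebraic product:
  ¬Q = 1 − 0.5700 = 0.4300
  ¬Q ∧ Q = a·b on (0.4300, 0.5700) = 0.2451
  Q ∧ S = a·b on (0.5700, 0.7400) = 0.4218
  (¬Q ∧ Q) ∧ (Q ∧ S) = a·b on (0.2451, 0.4218) = 0.1034
  → value = 0.1034
Under standard min/max:
  ¬Q = 1 − 0.57 = 0.43
  ¬Q ∧ Q = min(a, b) on (0.43, 0.57) = 0.43
  Q ∧ S = min(a, b) on (0.57, 0.74) = 0.57
  (¬Q ∧ Q) ∧ (Q ∧ S) = min(a, b) on (0.43, 0.57) = 0.43
  → value = 0.4300
|0.1034 − 0.4300| = 0.327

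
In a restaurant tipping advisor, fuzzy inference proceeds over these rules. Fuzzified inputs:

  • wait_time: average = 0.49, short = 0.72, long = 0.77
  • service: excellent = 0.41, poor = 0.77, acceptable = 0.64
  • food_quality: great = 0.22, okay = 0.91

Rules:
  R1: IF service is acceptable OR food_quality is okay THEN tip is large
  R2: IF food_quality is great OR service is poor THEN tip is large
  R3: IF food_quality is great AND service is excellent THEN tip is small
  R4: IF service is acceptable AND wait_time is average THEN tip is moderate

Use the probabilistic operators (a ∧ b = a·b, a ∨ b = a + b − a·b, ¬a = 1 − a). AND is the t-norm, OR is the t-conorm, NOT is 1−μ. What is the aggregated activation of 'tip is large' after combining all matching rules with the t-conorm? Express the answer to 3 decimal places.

0.994

R1: acceptable=0.64, okay=0.91; OR[a + b − a·b] → w = 0.9676
R2: great=0.22, poor=0.77; OR[a + b − a·b] → w = 0.8206
R3: great=0.22, excellent=0.41; AND[a·b] → w = 0.0902
R4: acceptable=0.64, average=0.49; AND[a·b] → w = 0.3136
Rules with consequent 'large': {R1, R2} → strengths 0.9676, 0.8206
Aggregate via t-conorm [a + b − a·b]: 0.9942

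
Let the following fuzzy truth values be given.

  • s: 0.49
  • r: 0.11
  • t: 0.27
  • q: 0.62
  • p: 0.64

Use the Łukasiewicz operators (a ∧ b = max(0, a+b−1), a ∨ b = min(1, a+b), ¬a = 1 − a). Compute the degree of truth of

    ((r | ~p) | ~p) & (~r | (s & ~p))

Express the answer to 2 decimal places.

0.72

~p = 1 − 0.64 = 0.36
r | ~p = min(1, a+b) on (0.11, 0.36) = 0.47
~p = 1 − 0.64 = 0.36
(r | ~p) | ~p = min(1, a+b) on (0.47, 0.36) = 0.83
~r = 1 − 0.11 = 0.89
~p = 1 − 0.64 = 0.36
s & ~p = max(0, a+b−1) on (0.49, 0.36) = 0.00
~r | (s & ~p) = min(1, a+b) on (0.89, 0.00) = 0.89
((r | ~p) | ~p) & (~r | (s & ~p)) = max(0, a+b−1) on (0.83, 0.89) = 0.72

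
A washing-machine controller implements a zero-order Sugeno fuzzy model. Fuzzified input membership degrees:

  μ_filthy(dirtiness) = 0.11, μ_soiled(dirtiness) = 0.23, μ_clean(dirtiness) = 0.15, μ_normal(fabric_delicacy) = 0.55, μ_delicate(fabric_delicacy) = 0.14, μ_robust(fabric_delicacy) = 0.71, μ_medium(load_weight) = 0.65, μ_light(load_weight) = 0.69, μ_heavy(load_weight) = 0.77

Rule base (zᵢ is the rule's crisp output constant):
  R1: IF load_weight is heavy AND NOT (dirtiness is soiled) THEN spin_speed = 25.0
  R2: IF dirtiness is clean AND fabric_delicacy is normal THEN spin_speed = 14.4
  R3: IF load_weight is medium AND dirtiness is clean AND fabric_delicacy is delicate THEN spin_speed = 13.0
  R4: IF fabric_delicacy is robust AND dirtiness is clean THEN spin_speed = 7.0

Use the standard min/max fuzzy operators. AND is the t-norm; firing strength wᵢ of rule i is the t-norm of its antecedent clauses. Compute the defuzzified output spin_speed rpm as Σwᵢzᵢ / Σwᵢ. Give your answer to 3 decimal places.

R1 (z=25.0): heavy=0.77, ¬soiled=1−0.23=0.77; AND[min(a, b)] → w = 0.77
R2 (z=14.4): clean=0.15, normal=0.55; AND[min(a, b)] → w = 0.15
R3 (z=13.0): medium=0.65, clean=0.15, delicate=0.14; AND[min(a, b)] → w = 0.14
R4 (z=7.0): robust=0.71, clean=0.15; AND[min(a, b)] → w = 0.15
Weighted average = (0.77·25.0 + 0.15·14.4 + 0.14·13.0 + 0.15·7.0) / (0.77 + 0.15 + 0.14 + 0.15)
  = 24.2800 / 1.2100 = 20.066

20.066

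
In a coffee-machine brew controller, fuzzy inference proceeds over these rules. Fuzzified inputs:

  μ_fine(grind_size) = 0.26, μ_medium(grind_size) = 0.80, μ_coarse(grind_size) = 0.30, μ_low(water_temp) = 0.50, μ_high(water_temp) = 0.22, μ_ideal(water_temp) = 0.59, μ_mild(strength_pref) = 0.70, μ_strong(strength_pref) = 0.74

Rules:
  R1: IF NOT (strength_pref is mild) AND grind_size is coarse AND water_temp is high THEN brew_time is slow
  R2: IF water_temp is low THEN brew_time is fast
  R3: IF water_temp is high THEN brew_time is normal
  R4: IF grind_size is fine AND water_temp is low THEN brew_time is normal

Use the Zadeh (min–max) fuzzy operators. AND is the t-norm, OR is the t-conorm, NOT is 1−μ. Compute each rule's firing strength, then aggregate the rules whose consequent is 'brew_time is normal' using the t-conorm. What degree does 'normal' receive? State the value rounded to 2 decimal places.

0.26

R1: ¬mild=1−0.70=0.30, coarse=0.30, high=0.22; AND[min(a, b)] → w = 0.22
R2: low=0.50 → w = 0.50
R3: high=0.22 → w = 0.22
R4: fine=0.26, low=0.50; AND[min(a, b)] → w = 0.26
Rules with consequent 'normal': {R3, R4} → strengths 0.22, 0.26
Aggregate via t-conorm [max(a, b)]: 0.26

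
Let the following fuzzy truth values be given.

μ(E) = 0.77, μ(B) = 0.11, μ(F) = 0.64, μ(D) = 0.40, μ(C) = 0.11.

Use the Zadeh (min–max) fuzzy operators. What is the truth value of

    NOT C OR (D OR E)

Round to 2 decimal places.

NOT C = 1 − 0.11 = 0.89
D OR E = max(a, b) on (0.40, 0.77) = 0.77
NOT C OR (D OR E) = max(a, b) on (0.89, 0.77) = 0.89

0.89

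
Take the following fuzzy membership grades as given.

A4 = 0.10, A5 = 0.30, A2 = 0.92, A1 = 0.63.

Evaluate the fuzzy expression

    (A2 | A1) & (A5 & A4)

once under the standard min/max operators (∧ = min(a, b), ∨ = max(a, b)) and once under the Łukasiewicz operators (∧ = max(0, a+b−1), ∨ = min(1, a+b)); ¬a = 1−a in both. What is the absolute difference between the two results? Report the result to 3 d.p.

Under standard min/max:
  A2 | A1 = max(a, b) on (0.92, 0.63) = 0.92
  A5 & A4 = min(a, b) on (0.30, 0.10) = 0.10
  (A2 | A1) & (A5 & A4) = min(a, b) on (0.92, 0.10) = 0.10
  → value = 0.1000
Under Łukasiewicz:
  A2 | A1 = min(1, a+b) on (0.92, 0.63) = 1.00
  A5 & A4 = max(0, a+b−1) on (0.30, 0.10) = 0.00
  (A2 | A1) & (A5 & A4) = max(0, a+b−1) on (1.00, 0.00) = 0.00
  → value = 0.0000
|0.1000 − 0.0000| = 0.100

0.100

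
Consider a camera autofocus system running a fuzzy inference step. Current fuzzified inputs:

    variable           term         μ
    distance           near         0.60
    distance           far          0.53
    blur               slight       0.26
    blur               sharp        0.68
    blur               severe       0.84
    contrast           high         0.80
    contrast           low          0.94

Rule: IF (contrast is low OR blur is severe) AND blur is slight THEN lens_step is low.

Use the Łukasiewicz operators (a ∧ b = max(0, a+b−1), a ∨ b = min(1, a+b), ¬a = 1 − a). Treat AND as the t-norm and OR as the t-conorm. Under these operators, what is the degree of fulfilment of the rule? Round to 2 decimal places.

firing strength: (low=0.94 OR severe=0.84) = 1.00; AND[max(0, a+b−1)] with slight=0.26 → w = 0.26

0.26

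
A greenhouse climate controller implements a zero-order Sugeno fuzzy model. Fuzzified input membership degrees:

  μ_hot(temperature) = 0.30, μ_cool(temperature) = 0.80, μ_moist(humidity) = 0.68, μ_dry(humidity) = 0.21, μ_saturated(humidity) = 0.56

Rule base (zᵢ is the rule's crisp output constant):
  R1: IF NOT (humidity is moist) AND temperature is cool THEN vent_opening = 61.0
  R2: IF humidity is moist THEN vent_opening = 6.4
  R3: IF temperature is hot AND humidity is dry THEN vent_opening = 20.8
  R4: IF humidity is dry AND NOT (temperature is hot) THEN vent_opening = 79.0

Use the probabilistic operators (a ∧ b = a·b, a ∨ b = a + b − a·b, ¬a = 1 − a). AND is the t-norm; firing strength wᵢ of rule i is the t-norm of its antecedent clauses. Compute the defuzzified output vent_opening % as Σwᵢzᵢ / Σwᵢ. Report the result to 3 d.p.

28.701

R1 (z=61.0): ¬moist=1−0.68=0.32, cool=0.80; AND[a·b] → w = 0.2560
R2 (z=6.4): moist=0.68 → w = 0.6800
R3 (z=20.8): hot=0.30, dry=0.21; AND[a·b] → w = 0.0630
R4 (z=79.0): dry=0.21, ¬hot=1−0.30=0.70; AND[a·b] → w = 0.1470
Weighted average = (0.2560·61.0 + 0.6800·6.4 + 0.0630·20.8 + 0.1470·79.0) / (0.2560 + 0.6800 + 0.0630 + 0.1470)
  = 32.8914 / 1.1460 = 28.701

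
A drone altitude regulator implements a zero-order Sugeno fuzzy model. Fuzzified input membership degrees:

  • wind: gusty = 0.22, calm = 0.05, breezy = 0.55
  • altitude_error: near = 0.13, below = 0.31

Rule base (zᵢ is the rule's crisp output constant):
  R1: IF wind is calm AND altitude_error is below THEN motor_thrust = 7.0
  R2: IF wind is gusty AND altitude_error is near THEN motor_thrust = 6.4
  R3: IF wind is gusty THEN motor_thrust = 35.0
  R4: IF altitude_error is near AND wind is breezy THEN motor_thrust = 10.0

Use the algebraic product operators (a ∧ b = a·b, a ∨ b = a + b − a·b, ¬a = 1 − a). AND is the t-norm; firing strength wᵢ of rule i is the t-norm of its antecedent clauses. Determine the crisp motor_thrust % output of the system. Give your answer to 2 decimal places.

R1 (z=7.0): calm=0.05, below=0.31; AND[a·b] → w = 0.0155
R2 (z=6.4): gusty=0.22, near=0.13; AND[a·b] → w = 0.0286
R3 (z=35.0): gusty=0.22 → w = 0.2200
R4 (z=10.0): near=0.13, breezy=0.55; AND[a·b] → w = 0.0715
Weighted average = (0.0155·7.0 + 0.0286·6.4 + 0.2200·35.0 + 0.0715·10.0) / (0.0155 + 0.0286 + 0.2200 + 0.0715)
  = 8.7065 / 0.3356 = 25.94

25.94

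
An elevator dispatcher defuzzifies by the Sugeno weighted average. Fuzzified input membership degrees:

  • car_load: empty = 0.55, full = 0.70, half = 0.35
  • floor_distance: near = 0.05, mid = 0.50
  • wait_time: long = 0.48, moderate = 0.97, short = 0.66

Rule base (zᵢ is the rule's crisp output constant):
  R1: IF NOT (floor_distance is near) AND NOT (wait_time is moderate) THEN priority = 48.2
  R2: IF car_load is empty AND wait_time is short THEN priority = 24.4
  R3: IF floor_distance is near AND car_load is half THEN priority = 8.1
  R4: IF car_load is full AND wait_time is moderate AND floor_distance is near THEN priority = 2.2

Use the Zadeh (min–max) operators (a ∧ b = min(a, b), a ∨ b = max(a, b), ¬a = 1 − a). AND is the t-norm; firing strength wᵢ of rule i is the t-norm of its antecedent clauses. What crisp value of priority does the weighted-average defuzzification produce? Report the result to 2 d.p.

R1 (z=48.2): ¬near=1−0.05=0.95, ¬moderate=1−0.97=0.03; AND[min(a, b)] → w = 0.03
R2 (z=24.4): empty=0.55, short=0.66; AND[min(a, b)] → w = 0.55
R3 (z=8.1): near=0.05, half=0.35; AND[min(a, b)] → w = 0.05
R4 (z=2.2): full=0.70, moderate=0.97, near=0.05; AND[min(a, b)] → w = 0.05
Weighted average = (0.03·48.2 + 0.55·24.4 + 0.05·8.1 + 0.05·2.2) / (0.03 + 0.55 + 0.05 + 0.05)
  = 15.3810 / 0.6800 = 22.62

22.62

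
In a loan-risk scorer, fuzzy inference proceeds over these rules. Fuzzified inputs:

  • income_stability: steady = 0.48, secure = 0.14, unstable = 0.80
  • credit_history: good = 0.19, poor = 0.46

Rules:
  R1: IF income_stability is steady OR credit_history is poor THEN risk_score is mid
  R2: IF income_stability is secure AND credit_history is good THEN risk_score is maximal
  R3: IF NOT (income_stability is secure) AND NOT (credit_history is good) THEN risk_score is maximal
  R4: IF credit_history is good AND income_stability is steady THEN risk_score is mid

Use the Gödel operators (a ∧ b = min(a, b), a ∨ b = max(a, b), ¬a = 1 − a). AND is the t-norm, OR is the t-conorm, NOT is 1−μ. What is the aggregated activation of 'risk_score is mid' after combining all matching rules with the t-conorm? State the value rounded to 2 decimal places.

R1: steady=0.48, poor=0.46; OR[max(a, b)] → w = 0.48
R2: secure=0.14, good=0.19; AND[min(a, b)] → w = 0.14
R3: ¬secure=1−0.14=0.86, ¬good=1−0.19=0.81; AND[min(a, b)] → w = 0.81
R4: good=0.19, steady=0.48; AND[min(a, b)] → w = 0.19
Rules with consequent 'mid': {R1, R4} → strengths 0.48, 0.19
Aggregate via t-conorm [max(a, b)]: 0.48

0.48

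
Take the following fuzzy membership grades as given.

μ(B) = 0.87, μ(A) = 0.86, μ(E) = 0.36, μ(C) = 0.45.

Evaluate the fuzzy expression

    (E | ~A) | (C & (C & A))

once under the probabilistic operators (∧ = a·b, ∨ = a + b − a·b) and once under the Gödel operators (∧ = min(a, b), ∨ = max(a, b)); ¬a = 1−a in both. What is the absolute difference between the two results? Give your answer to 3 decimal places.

Under probabilistic:
  ~A = 1 − 0.8600 = 0.1400
  E | ~A = a + b − a·b on (0.3600, 0.1400) = 0.4496
  C & A = a·b on (0.4500, 0.8600) = 0.3870
  C & (C & A) = a·b on (0.4500, 0.3870) = 0.1741
  (E | ~A) | (C & (C & A)) = a + b − a·b on (0.4496, 0.1741) = 0.5455
  → value = 0.5455
Under Gödel:
  ~A = 1 − 0.86 = 0.14
  E | ~A = max(a, b) on (0.36, 0.14) = 0.36
  C & A = min(a, b) on (0.45, 0.86) = 0.45
  C & (C & A) = min(a, b) on (0.45, 0.45) = 0.45
  (E | ~A) | (C & (C & A)) = max(a, b) on (0.36, 0.45) = 0.45
  → value = 0.4500
|0.5455 − 0.4500| = 0.095

0.095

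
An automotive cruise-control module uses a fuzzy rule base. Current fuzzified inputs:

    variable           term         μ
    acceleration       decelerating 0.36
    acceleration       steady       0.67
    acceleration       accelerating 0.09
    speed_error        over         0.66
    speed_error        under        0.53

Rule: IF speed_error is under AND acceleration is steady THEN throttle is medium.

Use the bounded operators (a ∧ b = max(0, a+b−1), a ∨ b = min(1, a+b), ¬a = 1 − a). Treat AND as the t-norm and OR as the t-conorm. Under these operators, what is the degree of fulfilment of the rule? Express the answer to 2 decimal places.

0.20

firing strength: under=0.53, steady=0.67; AND[max(0, a+b−1)] → w = 0.20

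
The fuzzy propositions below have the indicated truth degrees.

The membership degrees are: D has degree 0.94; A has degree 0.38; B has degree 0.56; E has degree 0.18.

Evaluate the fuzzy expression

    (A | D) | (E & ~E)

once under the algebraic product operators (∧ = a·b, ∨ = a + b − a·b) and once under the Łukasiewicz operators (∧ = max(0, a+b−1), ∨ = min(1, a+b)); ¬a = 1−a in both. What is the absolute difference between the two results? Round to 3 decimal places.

0.032

Under algebraic product:
  A | D = a + b − a·b on (0.3800, 0.9400) = 0.9628
  ~E = 1 − 0.1800 = 0.8200
  E & ~E = a·b on (0.1800, 0.8200) = 0.1476
  (A | D) | (E & ~E) = a + b − a·b on (0.9628, 0.1476) = 0.9683
  → value = 0.9683
Under Łukasiewicz:
  A | D = min(1, a+b) on (0.38, 0.94) = 1.00
  ~E = 1 − 0.18 = 0.82
  E & ~E = max(0, a+b−1) on (0.18, 0.82) = 0.00
  (A | D) | (E & ~E) = min(1, a+b) on (1.00, 0.00) = 1.00
  → value = 1.0000
|0.9683 − 1.0000| = 0.032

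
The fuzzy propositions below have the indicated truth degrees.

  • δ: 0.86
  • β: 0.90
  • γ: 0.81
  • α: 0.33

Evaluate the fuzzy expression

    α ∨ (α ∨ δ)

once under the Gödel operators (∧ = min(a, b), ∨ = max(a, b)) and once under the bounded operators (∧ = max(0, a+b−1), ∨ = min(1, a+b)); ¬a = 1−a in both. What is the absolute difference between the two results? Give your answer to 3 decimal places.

0.140

Under Gödel:
  α ∨ δ = max(a, b) on (0.33, 0.86) = 0.86
  α ∨ (α ∨ δ) = max(a, b) on (0.33, 0.86) = 0.86
  → value = 0.8600
Under bounded:
  α ∨ δ = min(1, a+b) on (0.33, 0.86) = 1.00
  α ∨ (α ∨ δ) = min(1, a+b) on (0.33, 1.00) = 1.00
  → value = 1.0000
|0.8600 − 1.0000| = 0.140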